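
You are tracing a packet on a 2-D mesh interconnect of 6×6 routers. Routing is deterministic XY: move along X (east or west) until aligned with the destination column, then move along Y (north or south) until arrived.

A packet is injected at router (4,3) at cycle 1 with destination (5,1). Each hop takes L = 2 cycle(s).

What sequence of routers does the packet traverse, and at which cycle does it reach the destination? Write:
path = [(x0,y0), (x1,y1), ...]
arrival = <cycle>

path = [(4,3), (5,3), (5,2), (5,1)]
arrival = 7

[0] x=4 y=3 t=1
[1] x=5 y=3 t=3 →E
[2] x=5 y=2 t=5 →S
[3] x=5 y=1 t=7 →S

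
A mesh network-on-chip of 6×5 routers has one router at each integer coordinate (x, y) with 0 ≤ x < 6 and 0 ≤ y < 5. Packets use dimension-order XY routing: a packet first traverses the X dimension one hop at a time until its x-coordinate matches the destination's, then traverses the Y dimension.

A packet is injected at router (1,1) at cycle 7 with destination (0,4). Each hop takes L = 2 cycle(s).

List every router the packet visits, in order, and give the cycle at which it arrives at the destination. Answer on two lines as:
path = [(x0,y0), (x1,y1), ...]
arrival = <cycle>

path = [(1,1), (0,1), (0,2), (0,3), (0,4)]
arrival = 15

[0] x=1 y=1 t=7
[1] x=0 y=1 t=9 →W
[2] x=0 y=2 t=11 →N
[3] x=0 y=3 t=13 →N
[4] x=0 y=4 t=15 →N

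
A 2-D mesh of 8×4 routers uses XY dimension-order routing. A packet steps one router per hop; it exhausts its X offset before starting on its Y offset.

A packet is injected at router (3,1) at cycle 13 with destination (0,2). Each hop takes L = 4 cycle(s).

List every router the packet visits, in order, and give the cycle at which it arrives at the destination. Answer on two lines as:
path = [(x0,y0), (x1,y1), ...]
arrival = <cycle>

path = [(3,1), (2,1), (1,1), (0,1), (0,2)]
arrival = 29

hop 0: (3,1) @ cyc 13
hop 1: (2,1) @ cyc 17  [W]
hop 2: (1,1) @ cyc 21  [W]
hop 3: (0,1) @ cyc 25  [W]
hop 4: (0,2) @ cyc 29  [N]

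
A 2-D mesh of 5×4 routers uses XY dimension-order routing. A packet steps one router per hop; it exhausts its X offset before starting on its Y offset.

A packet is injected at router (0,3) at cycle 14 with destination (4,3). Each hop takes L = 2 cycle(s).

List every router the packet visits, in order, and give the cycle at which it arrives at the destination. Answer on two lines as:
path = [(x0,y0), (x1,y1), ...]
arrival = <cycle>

[0] x=0 y=3 t=14
[1] x=1 y=3 t=16 →E
[2] x=2 y=3 t=18 →E
[3] x=3 y=3 t=20 →E
[4] x=4 y=3 t=22 →E

path = [(0,3), (1,3), (2,3), (3,3), (4,3)]
arrival = 22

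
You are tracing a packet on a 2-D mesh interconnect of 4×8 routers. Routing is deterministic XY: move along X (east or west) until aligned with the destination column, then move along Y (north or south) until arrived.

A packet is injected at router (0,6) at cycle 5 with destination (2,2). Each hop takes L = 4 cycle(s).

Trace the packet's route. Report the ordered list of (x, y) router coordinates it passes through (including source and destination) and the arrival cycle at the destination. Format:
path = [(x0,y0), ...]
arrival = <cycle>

[0] x=0 y=6 t=5
[1] x=1 y=6 t=9 →E
[2] x=2 y=6 t=13 →E
[3] x=2 y=5 t=17 →S
[4] x=2 y=4 t=21 →S
[5] x=2 y=3 t=25 →S
[6] x=2 y=2 t=29 →S

path = [(0,6), (1,6), (2,6), (2,5), (2,4), (2,3), (2,2)]
arrival = 29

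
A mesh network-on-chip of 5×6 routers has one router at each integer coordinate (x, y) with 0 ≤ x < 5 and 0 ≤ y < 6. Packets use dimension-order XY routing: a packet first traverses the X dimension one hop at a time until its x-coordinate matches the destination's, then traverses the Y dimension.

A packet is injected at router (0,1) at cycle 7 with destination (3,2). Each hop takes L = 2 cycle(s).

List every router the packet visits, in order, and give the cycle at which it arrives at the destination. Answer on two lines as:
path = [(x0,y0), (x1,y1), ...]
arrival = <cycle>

src (0,1)  cyc=7
E→(1,1)  cyc=9
E→(2,1)  cyc=11
E→(3,1)  cyc=13
N→(3,2)  cyc=15

path = [(0,1), (1,1), (2,1), (3,1), (3,2)]
arrival = 15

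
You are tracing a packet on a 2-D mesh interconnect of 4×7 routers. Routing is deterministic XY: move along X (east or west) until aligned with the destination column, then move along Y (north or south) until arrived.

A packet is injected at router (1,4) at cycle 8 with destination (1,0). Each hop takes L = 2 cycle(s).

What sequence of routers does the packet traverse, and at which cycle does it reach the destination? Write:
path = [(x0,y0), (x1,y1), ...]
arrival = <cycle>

path = [(1,4), (1,3), (1,2), (1,1), (1,0)]
arrival = 16

hop 0: (1,4) @ cyc 8
hop 1: (1,3) @ cyc 10  [S]
hop 2: (1,2) @ cyc 12  [S]
hop 3: (1,1) @ cyc 14  [S]
hop 4: (1,0) @ cyc 16  [S]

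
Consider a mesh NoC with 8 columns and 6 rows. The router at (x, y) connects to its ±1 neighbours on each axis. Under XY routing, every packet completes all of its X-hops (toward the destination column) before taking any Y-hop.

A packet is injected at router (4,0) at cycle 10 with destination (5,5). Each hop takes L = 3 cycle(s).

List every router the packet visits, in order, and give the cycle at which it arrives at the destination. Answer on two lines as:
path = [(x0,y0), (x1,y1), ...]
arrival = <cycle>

src (4,0)  cyc=10
E→(5,0)  cyc=13
N→(5,1)  cyc=16
N→(5,2)  cyc=19
N→(5,3)  cyc=22
N→(5,4)  cyc=25
N→(5,5)  cyc=28

path = [(4,0), (5,0), (5,1), (5,2), (5,3), (5,4), (5,5)]
arrival = 28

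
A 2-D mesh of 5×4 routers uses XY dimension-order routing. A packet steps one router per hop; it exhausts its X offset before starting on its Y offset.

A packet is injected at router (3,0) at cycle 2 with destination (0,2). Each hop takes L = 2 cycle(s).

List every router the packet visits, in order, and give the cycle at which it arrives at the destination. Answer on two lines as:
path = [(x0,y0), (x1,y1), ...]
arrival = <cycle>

[0] x=3 y=0 t=2
[1] x=2 y=0 t=4 →W
[2] x=1 y=0 t=6 →W
[3] x=0 y=0 t=8 →W
[4] x=0 y=1 t=10 →N
[5] x=0 y=2 t=12 →N

path = [(3,0), (2,0), (1,0), (0,0), (0,1), (0,2)]
arrival = 12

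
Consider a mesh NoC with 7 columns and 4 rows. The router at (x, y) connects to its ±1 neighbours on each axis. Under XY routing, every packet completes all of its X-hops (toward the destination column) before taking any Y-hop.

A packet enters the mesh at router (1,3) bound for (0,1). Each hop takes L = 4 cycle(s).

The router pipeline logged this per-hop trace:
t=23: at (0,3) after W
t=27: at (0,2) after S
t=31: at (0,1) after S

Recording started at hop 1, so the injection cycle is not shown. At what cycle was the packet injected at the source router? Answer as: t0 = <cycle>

At hop 1 the cycle is 23; in general cyc_k = t0 + kL.
t0 = cyc[1] − L = 23 − 4 = 19.

t0 = 19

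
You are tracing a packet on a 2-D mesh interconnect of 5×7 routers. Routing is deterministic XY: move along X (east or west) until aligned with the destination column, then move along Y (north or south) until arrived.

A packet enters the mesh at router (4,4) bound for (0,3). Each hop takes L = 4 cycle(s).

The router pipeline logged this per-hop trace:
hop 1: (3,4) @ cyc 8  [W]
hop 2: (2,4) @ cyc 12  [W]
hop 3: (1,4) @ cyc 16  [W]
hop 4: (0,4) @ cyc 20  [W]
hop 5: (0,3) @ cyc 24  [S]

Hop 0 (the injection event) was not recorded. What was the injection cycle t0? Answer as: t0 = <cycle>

t0 = 4

Hop 1 reached at cycle 8; hop k is at t0 + k·L.
Therefore t0 = 8 − L = 4.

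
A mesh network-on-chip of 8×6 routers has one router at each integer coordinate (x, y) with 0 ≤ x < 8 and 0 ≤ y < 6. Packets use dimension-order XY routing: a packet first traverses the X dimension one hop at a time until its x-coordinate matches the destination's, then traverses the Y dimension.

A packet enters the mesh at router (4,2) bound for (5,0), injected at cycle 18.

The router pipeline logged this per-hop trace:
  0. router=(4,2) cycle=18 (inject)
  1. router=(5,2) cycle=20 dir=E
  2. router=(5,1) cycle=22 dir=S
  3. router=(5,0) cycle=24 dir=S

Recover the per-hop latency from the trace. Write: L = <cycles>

L = 2

cyc[1] − cyc[0] = 20 − 18 = 2.
That increment is L by definition: L = 2.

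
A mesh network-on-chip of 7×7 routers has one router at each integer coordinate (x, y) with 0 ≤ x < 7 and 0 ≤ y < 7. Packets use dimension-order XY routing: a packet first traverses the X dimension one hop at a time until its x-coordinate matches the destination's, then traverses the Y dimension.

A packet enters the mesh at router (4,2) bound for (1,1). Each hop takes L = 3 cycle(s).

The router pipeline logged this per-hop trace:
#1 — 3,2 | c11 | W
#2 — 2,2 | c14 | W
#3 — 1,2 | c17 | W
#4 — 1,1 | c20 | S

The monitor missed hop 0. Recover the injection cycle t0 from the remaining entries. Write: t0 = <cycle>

t0 = 8

At hop 1 the cycle is 11; in general cyc_k = t0 + kL.
So t0 = 11 − 1·3 = 8.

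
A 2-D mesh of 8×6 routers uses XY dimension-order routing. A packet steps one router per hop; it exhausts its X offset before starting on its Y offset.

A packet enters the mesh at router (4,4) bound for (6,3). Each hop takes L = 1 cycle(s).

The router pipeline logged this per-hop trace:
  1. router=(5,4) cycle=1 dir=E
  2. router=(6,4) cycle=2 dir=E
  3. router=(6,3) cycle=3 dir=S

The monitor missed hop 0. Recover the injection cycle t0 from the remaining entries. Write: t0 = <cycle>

t0 = 0

The first recorded entry is hop 1 at cycle 1.
So t0 = 1 − 1·1 = 0.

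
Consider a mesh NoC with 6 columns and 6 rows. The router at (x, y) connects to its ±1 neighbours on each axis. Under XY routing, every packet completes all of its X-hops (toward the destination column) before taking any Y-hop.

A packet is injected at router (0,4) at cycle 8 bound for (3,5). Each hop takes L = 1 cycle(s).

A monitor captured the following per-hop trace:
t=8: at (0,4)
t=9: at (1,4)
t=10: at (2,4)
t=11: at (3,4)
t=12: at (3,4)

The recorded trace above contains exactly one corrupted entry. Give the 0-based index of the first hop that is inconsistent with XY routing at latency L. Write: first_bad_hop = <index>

[1] (+1,+0) / 1c ⇒ ok
[2] (+1,+0) / 1c ⇒ ok
[3] (+1,+0) / 1c ⇒ ok
[4] (+0,+0) / 1c ⇒ BAD: non-unit step

first_bad_hop = 4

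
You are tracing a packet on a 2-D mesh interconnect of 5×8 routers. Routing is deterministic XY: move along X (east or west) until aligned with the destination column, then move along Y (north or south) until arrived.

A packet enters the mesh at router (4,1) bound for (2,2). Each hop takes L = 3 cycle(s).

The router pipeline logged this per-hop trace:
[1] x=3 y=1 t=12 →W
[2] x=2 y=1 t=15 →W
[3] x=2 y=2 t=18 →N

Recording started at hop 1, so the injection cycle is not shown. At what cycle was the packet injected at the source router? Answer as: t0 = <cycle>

t0 = 9

At hop 1 the cycle is 12; in general cyc_k = t0 + kL.
So t0 = 12 − 1·3 = 9.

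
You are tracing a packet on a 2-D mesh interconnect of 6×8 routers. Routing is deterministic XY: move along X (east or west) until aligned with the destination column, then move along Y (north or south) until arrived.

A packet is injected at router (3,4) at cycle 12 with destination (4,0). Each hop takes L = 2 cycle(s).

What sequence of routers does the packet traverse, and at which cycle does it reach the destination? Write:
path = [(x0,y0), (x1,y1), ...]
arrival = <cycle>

path = [(3,4), (4,4), (4,3), (4,2), (4,1), (4,0)]
arrival = 22

#0 — 3,4 | c12
#1 — 4,4 | c14 | E
#2 — 4,3 | c16 | S
#3 — 4,2 | c18 | S
#4 — 4,1 | c20 | S
#5 — 4,0 | c22 | S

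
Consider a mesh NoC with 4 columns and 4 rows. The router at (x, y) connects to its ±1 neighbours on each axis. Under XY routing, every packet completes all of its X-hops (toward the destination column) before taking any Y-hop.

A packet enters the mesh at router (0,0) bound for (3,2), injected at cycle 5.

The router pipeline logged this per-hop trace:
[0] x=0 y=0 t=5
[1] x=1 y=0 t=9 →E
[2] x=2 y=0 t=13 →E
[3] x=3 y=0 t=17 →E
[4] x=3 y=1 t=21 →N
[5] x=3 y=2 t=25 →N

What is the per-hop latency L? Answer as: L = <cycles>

Δcyc across hop 0→1: 9 − 5 = 4.
One hop costs L cycles, so L = 4.

L = 4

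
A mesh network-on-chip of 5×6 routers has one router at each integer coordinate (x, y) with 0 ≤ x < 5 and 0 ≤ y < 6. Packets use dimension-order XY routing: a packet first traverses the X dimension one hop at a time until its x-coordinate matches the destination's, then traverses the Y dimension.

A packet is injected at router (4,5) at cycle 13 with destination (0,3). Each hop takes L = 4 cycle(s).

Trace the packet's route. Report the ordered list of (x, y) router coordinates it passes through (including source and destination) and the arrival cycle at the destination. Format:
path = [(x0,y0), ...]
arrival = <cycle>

#0 — 4,5 | c13
#1 — 3,5 | c17 | W
#2 — 2,5 | c21 | W
#3 — 1,5 | c25 | W
#4 — 0,5 | c29 | W
#5 — 0,4 | c33 | S
#6 — 0,3 | c37 | S

path = [(4,5), (3,5), (2,5), (1,5), (0,5), (0,4), (0,3)]
arrival = 37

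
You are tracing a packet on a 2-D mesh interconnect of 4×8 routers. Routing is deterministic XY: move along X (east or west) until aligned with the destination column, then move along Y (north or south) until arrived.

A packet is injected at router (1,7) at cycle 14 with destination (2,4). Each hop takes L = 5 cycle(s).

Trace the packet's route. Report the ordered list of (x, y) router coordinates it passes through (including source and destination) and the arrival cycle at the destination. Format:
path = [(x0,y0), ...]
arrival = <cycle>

path = [(1,7), (2,7), (2,6), (2,5), (2,4)]
arrival = 34

#0 — 1,7 | c14
#1 — 2,7 | c19 | E
#2 — 2,6 | c24 | S
#3 — 2,5 | c29 | S
#4 — 2,4 | c34 | S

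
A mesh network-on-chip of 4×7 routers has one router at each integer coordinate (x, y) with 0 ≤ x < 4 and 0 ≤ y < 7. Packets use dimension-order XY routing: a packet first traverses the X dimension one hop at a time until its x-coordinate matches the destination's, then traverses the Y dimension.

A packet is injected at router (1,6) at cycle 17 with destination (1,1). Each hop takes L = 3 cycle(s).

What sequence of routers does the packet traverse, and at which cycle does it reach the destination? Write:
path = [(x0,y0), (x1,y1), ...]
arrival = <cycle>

  0. router=(1,6) cycle=17 (inject)
  1. router=(1,5) cycle=20 dir=S
  2. router=(1,4) cycle=23 dir=S
  3. router=(1,3) cycle=26 dir=S
  4. router=(1,2) cycle=29 dir=S
  5. router=(1,1) cycle=32 dir=S

path = [(1,6), (1,5), (1,4), (1,3), (1,2), (1,1)]
arrival = 32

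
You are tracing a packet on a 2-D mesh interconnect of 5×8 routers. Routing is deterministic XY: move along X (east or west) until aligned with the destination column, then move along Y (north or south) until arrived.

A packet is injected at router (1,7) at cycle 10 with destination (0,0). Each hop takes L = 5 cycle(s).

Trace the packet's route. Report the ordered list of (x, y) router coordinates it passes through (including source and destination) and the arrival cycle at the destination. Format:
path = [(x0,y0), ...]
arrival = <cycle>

path = [(1,7), (0,7), (0,6), (0,5), (0,4), (0,3), (0,2), (0,1), (0,0)]
arrival = 50

  0. router=(1,7) cycle=10 (inject)
  1. router=(0,7) cycle=15 dir=W
  2. router=(0,6) cycle=20 dir=S
  3. router=(0,5) cycle=25 dir=S
  4. router=(0,4) cycle=30 dir=S
  5. router=(0,3) cycle=35 dir=S
  6. router=(0,2) cycle=40 dir=S
  7. router=(0,1) cycle=45 dir=S
  8. router=(0,0) cycle=50 dir=S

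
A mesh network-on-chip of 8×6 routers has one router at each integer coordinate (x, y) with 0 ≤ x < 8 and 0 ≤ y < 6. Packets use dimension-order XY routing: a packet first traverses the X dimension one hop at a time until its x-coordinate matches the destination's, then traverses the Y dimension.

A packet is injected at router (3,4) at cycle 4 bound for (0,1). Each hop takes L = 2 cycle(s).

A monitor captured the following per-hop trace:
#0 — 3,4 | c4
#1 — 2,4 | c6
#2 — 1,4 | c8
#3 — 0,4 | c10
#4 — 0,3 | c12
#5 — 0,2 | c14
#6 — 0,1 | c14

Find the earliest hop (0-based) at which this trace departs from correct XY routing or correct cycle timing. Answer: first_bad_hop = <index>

hop 1: step (-1,+0), +2 cyc — ok
hop 2: step (-1,+0), +2 cyc — ok
hop 3: step (-1,+0), +2 cyc — ok
hop 4: step (+0,-1), +2 cyc — ok
hop 5: step (+0,-1), +2 cyc — ok
hop 6: step (+0,-1), +0 cyc — BAD: Δcyc=0≠L

first_bad_hop = 6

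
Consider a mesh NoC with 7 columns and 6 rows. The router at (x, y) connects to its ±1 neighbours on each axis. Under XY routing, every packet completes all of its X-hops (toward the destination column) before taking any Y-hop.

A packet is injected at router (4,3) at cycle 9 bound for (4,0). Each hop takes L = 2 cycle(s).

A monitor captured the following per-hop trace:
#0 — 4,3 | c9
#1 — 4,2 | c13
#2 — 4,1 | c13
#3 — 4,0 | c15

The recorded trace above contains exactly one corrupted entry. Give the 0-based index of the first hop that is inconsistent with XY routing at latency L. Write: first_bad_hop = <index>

hop 1: step (+0,-1), +4 cyc — BAD: Δcyc=4≠L

first_bad_hop = 1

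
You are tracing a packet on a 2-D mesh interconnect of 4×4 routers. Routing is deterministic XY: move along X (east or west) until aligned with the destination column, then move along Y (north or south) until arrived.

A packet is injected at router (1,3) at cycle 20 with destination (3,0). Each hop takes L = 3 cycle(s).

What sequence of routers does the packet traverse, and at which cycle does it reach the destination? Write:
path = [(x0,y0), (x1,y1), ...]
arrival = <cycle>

path = [(1,3), (2,3), (3,3), (3,2), (3,1), (3,0)]
arrival = 35

t=20: at (1,3)
t=23: at (2,3) after E
t=26: at (3,3) after E
t=29: at (3,2) after S
t=32: at (3,1) after S
t=35: at (3,0) after S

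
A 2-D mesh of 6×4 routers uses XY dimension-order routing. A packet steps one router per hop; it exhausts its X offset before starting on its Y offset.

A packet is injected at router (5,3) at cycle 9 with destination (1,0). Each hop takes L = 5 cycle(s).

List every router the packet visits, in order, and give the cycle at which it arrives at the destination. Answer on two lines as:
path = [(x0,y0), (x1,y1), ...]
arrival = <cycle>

path = [(5,3), (4,3), (3,3), (2,3), (1,3), (1,2), (1,1), (1,0)]
arrival = 44

src (5,3)  cyc=9
W→(4,3)  cyc=14
W→(3,3)  cyc=19
W→(2,3)  cyc=24
W→(1,3)  cyc=29
S→(1,2)  cyc=34
S→(1,1)  cyc=39
S→(1,0)  cyc=44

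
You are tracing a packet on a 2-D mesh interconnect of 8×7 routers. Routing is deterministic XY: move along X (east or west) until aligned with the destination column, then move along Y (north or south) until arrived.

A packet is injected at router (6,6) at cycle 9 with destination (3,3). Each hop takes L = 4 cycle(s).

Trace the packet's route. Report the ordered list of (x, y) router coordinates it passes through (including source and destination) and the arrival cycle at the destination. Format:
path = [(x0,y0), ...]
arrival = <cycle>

[0] x=6 y=6 t=9
[1] x=5 y=6 t=13 →W
[2] x=4 y=6 t=17 →W
[3] x=3 y=6 t=21 →W
[4] x=3 y=5 t=25 →S
[5] x=3 y=4 t=29 →S
[6] x=3 y=3 t=33 →S

path = [(6,6), (5,6), (4,6), (3,6), (3,5), (3,4), (3,3)]
arrival = 33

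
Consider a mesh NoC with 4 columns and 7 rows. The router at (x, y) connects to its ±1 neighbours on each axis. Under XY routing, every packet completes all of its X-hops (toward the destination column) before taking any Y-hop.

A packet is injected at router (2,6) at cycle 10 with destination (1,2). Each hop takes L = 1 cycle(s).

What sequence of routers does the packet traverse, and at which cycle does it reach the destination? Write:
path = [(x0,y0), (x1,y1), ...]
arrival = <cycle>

#0 — 2,6 | c10
#1 — 1,6 | c11 | W
#2 — 1,5 | c12 | S
#3 — 1,4 | c13 | S
#4 — 1,3 | c14 | S
#5 — 1,2 | c15 | S

path = [(2,6), (1,6), (1,5), (1,4), (1,3), (1,2)]
arrival = 15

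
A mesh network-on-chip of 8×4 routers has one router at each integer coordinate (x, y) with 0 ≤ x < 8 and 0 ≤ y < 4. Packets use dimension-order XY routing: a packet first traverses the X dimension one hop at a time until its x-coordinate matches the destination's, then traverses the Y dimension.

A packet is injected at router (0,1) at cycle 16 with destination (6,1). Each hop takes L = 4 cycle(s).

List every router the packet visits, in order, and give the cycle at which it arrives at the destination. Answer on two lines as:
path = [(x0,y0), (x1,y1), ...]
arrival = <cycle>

hop 0: (0,1) @ cyc 16
hop 1: (1,1) @ cyc 20  [E]
hop 2: (2,1) @ cyc 24  [E]
hop 3: (3,1) @ cyc 28  [E]
hop 4: (4,1) @ cyc 32  [E]
hop 5: (5,1) @ cyc 36  [E]
hop 6: (6,1) @ cyc 40  [E]

path = [(0,1), (1,1), (2,1), (3,1), (4,1), (5,1), (6,1)]
arrival = 40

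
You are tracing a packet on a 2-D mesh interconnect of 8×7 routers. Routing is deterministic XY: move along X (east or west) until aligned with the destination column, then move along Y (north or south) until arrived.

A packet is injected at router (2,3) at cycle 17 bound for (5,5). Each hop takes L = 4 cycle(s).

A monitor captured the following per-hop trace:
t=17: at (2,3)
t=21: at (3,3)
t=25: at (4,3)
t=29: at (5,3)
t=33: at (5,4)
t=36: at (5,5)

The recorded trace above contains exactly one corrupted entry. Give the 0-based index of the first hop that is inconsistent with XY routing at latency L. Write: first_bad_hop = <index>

[1] (+1,+0) / 4c ⇒ ok
[2] (+1,+0) / 4c ⇒ ok
[3] (+1,+0) / 4c ⇒ ok
[4] (+0,+1) / 4c ⇒ ok
[5] (+0,+1) / 3c ⇒ BAD: Δcyc=3≠L

first_bad_hop = 5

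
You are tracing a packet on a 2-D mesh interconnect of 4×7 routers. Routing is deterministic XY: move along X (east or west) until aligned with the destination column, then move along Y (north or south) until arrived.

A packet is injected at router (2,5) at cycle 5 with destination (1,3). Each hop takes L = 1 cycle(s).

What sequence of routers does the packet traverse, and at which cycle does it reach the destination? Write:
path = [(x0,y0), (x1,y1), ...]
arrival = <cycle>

src (2,5)  cyc=5
W→(1,5)  cyc=6
S→(1,4)  cyc=7
S→(1,3)  cyc=8

path = [(2,5), (1,5), (1,4), (1,3)]
arrival = 8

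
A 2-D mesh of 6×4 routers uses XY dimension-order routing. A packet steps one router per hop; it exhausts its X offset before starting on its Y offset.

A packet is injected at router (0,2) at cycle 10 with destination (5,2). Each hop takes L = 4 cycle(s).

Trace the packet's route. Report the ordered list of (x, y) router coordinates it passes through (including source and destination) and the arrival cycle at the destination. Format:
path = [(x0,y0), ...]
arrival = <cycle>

path = [(0,2), (1,2), (2,2), (3,2), (4,2), (5,2)]
arrival = 30

[0] x=0 y=2 t=10
[1] x=1 y=2 t=14 →E
[2] x=2 y=2 t=18 →E
[3] x=3 y=2 t=22 →E
[4] x=4 y=2 t=26 →E
[5] x=5 y=2 t=30 →E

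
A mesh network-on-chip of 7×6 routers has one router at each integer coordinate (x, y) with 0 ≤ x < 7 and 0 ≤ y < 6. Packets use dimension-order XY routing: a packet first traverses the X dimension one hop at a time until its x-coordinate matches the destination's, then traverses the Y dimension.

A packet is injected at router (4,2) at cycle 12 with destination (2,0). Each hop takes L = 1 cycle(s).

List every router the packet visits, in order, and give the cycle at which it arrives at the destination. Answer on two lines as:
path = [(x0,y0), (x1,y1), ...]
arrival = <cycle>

t=12: at (4,2)
t=13: at (3,2) after W
t=14: at (2,2) after W
t=15: at (2,1) after S
t=16: at (2,0) after S

path = [(4,2), (3,2), (2,2), (2,1), (2,0)]
arrival = 16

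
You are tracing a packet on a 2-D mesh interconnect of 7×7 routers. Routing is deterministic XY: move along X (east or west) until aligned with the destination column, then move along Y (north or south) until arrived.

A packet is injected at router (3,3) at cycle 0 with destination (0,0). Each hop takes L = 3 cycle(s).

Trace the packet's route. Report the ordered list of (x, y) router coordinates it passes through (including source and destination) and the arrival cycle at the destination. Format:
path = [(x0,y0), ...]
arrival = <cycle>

path = [(3,3), (2,3), (1,3), (0,3), (0,2), (0,1), (0,0)]
arrival = 18

[0] x=3 y=3 t=0
[1] x=2 y=3 t=3 →W
[2] x=1 y=3 t=6 →W
[3] x=0 y=3 t=9 →W
[4] x=0 y=2 t=12 →S
[5] x=0 y=1 t=15 →S
[6] x=0 y=0 t=18 →S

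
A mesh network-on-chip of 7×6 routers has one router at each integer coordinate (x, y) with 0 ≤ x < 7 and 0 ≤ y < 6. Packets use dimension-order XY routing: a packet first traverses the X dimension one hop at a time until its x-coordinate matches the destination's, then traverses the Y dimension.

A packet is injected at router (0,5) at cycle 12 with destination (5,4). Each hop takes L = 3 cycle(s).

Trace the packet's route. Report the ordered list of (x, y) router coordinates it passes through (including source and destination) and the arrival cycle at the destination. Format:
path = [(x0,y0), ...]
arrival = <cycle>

path = [(0,5), (1,5), (2,5), (3,5), (4,5), (5,5), (5,4)]
arrival = 30

src (0,5)  cyc=12
E→(1,5)  cyc=15
E→(2,5)  cyc=18
E→(3,5)  cyc=21
E→(4,5)  cyc=24
E→(5,5)  cyc=27
S→(5,4)  cyc=30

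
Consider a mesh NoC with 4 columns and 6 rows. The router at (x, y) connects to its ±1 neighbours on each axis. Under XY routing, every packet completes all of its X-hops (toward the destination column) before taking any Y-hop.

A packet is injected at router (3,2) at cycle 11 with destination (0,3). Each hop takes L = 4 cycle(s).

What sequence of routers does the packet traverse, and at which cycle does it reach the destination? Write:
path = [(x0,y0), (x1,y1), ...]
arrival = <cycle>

#0 — 3,2 | c11
#1 — 2,2 | c15 | W
#2 — 1,2 | c19 | W
#3 — 0,2 | c23 | W
#4 — 0,3 | c27 | N

path = [(3,2), (2,2), (1,2), (0,2), (0,3)]
arrival = 27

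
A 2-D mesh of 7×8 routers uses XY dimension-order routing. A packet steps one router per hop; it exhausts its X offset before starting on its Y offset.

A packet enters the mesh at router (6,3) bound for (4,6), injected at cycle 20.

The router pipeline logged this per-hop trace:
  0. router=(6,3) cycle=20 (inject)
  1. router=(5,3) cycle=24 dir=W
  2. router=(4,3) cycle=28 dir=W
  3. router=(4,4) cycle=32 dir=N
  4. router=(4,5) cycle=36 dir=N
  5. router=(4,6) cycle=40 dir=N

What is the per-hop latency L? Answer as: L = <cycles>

From hop 0 (20) to hop 1 (24): +4 cycles.
That increment is L by definition: L = 4.

L = 4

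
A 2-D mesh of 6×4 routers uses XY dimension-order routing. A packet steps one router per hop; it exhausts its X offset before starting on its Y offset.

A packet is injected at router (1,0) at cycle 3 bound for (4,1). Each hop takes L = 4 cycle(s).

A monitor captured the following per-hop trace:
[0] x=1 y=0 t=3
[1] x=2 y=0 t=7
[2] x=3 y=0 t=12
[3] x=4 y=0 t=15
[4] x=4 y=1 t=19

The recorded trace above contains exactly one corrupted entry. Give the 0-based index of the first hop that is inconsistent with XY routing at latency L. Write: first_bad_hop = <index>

[1] (+1,+0) / 4c ⇒ ok
[2] (+1,+0) / 5c ⇒ BAD: Δcyc=5≠L

first_bad_hop = 2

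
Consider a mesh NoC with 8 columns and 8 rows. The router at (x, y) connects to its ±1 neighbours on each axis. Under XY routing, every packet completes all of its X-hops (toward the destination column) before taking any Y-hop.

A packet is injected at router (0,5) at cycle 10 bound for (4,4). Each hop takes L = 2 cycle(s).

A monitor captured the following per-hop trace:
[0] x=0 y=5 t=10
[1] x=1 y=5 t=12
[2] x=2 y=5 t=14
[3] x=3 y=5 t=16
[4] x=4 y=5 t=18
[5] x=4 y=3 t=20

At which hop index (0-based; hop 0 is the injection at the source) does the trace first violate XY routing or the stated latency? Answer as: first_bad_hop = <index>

[1] (+1,+0) / 2c ⇒ ok
[2] (+1,+0) / 2c ⇒ ok
[3] (+1,+0) / 2c ⇒ ok
[4] (+1,+0) / 2c ⇒ ok
[5] (+0,-2) / 2c ⇒ BAD: non-unit step

first_bad_hop = 5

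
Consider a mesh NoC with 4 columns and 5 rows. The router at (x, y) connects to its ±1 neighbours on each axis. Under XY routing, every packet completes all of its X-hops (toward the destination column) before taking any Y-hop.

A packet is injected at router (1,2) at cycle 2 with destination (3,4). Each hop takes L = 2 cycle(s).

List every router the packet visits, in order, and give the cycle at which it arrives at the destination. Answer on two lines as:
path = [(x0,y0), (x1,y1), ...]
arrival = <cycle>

[0] x=1 y=2 t=2
[1] x=2 y=2 t=4 →E
[2] x=3 y=2 t=6 →E
[3] x=3 y=3 t=8 →N
[4] x=3 y=4 t=10 →N

path = [(1,2), (2,2), (3,2), (3,3), (3,4)]
arrival = 10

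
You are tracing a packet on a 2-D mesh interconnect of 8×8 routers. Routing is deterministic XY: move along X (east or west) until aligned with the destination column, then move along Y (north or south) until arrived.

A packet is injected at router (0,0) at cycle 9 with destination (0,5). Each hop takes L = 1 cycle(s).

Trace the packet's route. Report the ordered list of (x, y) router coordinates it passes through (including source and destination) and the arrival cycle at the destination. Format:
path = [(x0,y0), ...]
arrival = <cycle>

path = [(0,0), (0,1), (0,2), (0,3), (0,4), (0,5)]
arrival = 14

  0. router=(0,0) cycle=9 (inject)
  1. router=(0,1) cycle=10 dir=N
  2. router=(0,2) cycle=11 dir=N
  3. router=(0,3) cycle=12 dir=N
  4. router=(0,4) cycle=13 dir=N
  5. router=(0,5) cycle=14 dir=N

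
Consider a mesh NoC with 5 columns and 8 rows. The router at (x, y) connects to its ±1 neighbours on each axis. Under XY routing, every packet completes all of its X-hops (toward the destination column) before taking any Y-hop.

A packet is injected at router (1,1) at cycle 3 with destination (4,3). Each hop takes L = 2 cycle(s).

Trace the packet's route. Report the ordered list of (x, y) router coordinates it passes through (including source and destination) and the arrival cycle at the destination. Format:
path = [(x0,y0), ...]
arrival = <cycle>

path = [(1,1), (2,1), (3,1), (4,1), (4,2), (4,3)]
arrival = 13

hop 0: (1,1) @ cyc 3
hop 1: (2,1) @ cyc 5  [E]
hop 2: (3,1) @ cyc 7  [E]
hop 3: (4,1) @ cyc 9  [E]
hop 4: (4,2) @ cyc 11  [N]
hop 5: (4,3) @ cyc 13  [N]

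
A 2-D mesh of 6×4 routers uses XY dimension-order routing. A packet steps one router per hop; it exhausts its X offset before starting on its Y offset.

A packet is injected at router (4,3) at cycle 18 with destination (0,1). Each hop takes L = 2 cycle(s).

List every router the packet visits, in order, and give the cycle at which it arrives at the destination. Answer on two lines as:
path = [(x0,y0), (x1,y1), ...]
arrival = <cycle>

[0] x=4 y=3 t=18
[1] x=3 y=3 t=20 →W
[2] x=2 y=3 t=22 →W
[3] x=1 y=3 t=24 →W
[4] x=0 y=3 t=26 →W
[5] x=0 y=2 t=28 →S
[6] x=0 y=1 t=30 →S

path = [(4,3), (3,3), (2,3), (1,3), (0,3), (0,2), (0,1)]
arrival = 30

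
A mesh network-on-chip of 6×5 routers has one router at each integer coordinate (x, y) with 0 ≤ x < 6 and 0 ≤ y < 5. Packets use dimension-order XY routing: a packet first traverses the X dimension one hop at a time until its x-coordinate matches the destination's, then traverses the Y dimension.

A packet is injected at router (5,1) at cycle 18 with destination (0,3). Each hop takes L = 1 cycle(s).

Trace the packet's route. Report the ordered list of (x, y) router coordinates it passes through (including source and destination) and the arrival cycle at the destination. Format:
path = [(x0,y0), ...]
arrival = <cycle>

#0 — 5,1 | c18
#1 — 4,1 | c19 | W
#2 — 3,1 | c20 | W
#3 — 2,1 | c21 | W
#4 — 1,1 | c22 | W
#5 — 0,1 | c23 | W
#6 — 0,2 | c24 | N
#7 — 0,3 | c25 | N

path = [(5,1), (4,1), (3,1), (2,1), (1,1), (0,1), (0,2), (0,3)]
arrival = 25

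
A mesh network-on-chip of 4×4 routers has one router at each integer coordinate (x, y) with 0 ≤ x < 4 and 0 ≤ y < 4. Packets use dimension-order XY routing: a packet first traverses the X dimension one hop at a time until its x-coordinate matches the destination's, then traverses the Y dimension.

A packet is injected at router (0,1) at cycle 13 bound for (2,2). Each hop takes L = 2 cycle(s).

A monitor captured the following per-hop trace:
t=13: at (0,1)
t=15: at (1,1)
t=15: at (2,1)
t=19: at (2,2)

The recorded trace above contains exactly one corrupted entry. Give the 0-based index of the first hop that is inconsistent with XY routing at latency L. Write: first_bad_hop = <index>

  1: Δx=+1 Δy=+0 Δt=2 [ok]
  2: Δx=+1 Δy=+0 Δt=0 [BAD: Δcyc=0≠L]

first_bad_hop = 2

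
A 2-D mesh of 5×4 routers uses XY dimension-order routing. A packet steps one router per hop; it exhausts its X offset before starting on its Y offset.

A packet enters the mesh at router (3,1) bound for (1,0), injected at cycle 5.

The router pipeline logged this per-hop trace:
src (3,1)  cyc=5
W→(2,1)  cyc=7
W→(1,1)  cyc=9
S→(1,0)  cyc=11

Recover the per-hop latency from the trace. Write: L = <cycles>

Δcyc across hop 0→1: 7 − 5 = 2.
That increment is L by definition: L = 2.

L = 2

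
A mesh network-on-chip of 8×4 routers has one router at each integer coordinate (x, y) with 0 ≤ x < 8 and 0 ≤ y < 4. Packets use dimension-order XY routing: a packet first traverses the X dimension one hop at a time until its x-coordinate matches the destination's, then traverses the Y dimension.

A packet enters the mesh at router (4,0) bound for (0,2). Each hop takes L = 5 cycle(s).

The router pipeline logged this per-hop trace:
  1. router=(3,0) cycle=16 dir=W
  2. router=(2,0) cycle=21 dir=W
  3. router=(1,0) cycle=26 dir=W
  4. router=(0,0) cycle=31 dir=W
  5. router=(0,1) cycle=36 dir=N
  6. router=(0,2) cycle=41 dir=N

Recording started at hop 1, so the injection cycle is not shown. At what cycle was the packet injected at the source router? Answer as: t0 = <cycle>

t0 = 11

Hop 1 reached at cycle 16; hop k is at t0 + k·L.
Subtract one hop: t0 = 16 − 5 = 11.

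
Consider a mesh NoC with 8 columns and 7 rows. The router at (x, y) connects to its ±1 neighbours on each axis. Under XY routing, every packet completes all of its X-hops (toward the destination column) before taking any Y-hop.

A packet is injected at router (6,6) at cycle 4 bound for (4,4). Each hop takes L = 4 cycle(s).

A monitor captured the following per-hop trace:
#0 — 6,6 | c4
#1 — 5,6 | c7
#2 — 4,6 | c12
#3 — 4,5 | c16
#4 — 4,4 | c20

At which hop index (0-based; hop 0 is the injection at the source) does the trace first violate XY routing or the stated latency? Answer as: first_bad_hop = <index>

  1: Δx=-1 Δy=+0 Δt=3 [BAD: Δcyc=3≠L]

first_bad_hop = 1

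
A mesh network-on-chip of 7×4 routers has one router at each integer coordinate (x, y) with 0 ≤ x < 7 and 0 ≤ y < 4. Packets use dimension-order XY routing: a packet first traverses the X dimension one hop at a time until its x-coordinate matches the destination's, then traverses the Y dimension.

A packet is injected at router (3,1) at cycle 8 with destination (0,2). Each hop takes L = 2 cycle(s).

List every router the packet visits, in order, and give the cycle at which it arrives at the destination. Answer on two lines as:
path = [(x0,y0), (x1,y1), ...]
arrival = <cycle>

t=8: at (3,1)
t=10: at (2,1) after W
t=12: at (1,1) after W
t=14: at (0,1) after W
t=16: at (0,2) after N

path = [(3,1), (2,1), (1,1), (0,1), (0,2)]
arrival = 16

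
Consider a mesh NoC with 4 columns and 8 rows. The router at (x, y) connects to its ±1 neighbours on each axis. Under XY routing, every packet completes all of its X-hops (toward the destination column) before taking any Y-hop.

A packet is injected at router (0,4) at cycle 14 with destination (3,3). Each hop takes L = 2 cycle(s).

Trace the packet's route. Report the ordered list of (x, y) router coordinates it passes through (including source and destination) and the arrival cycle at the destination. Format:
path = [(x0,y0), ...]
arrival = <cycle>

path = [(0,4), (1,4), (2,4), (3,4), (3,3)]
arrival = 22

hop 0: (0,4) @ cyc 14
hop 1: (1,4) @ cyc 16  [E]
hop 2: (2,4) @ cyc 18  [E]
hop 3: (3,4) @ cyc 20  [E]
hop 4: (3,3) @ cyc 22  [S]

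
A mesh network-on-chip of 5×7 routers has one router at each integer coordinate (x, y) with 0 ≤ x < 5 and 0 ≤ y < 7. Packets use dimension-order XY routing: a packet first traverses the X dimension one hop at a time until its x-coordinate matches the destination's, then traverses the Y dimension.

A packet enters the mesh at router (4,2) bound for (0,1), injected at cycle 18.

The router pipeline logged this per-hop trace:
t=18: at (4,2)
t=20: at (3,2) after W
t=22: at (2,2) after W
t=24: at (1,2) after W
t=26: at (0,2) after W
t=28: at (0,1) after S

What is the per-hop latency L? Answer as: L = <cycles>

Between hops 0 and 1 the cycle counter advances 20 − 18 = 2.
That increment is L by definition: L = 2.

L = 2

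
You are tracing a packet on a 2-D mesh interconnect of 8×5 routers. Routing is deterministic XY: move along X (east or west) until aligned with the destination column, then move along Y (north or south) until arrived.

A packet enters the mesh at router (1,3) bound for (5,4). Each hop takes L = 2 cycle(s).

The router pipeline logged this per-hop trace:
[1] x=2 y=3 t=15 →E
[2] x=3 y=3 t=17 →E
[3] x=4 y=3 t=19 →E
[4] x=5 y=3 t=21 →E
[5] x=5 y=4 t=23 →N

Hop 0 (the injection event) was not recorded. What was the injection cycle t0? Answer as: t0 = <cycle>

At hop 1 the cycle is 15; in general cyc_k = t0 + kL.
So t0 = 15 − 1·2 = 13.

t0 = 13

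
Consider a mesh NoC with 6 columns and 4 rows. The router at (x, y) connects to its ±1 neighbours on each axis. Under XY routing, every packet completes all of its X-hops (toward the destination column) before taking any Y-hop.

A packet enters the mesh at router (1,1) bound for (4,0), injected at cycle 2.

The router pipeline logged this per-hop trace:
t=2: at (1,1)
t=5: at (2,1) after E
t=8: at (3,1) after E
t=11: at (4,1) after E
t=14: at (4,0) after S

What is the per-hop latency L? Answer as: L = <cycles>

L = 3

Δcyc across hop 0→1: 5 − 2 = 3.
Each hop adds L, hence L = 3.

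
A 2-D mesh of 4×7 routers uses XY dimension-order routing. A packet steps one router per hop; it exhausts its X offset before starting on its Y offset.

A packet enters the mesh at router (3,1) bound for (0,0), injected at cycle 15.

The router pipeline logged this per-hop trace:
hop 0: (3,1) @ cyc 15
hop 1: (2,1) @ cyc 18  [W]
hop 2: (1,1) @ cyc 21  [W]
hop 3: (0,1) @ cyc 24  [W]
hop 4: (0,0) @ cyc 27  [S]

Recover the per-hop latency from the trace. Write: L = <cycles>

cyc[1] − cyc[0] = 18 − 15 = 3.
That increment is L by definition: L = 3.

L = 3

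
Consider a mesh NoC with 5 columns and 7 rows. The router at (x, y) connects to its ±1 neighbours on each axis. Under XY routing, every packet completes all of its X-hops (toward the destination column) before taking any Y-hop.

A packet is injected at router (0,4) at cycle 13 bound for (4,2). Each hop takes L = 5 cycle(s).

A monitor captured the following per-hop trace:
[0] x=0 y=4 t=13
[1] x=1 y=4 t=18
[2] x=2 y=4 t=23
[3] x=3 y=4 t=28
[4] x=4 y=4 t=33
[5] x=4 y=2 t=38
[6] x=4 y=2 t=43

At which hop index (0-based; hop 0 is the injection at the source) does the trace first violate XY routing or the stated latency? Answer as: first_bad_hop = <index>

first_bad_hop = 5

  1: Δx=+1 Δy=+0 Δt=5 [ok]
  2: Δx=+1 Δy=+0 Δt=5 [ok]
  3: Δx=+1 Δy=+0 Δt=5 [ok]
  4: Δx=+1 Δy=+0 Δt=5 [ok]
  5: Δx=+0 Δy=-2 Δt=5 [BAD: non-unit step]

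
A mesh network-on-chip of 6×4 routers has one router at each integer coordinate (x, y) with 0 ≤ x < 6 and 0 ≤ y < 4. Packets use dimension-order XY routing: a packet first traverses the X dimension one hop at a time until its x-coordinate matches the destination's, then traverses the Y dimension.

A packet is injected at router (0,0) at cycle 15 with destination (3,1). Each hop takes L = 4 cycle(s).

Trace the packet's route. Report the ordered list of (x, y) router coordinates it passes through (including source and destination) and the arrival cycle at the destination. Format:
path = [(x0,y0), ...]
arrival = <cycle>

path = [(0,0), (1,0), (2,0), (3,0), (3,1)]
arrival = 31

t=15: at (0,0)
t=19: at (1,0) after E
t=23: at (2,0) after E
t=27: at (3,0) after E
t=31: at (3,1) after N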